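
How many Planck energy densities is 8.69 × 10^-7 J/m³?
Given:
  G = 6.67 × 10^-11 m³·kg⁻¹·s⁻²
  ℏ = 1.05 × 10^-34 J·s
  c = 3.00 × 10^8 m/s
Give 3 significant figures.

1.86 × 10^-120

Planck energy density: u_P = c⁷/(ℏG²) = 4.68 × 10^113 J/m³.
8.69 × 10^-7 / 4.68 × 10^113 = 1.86 × 10^-120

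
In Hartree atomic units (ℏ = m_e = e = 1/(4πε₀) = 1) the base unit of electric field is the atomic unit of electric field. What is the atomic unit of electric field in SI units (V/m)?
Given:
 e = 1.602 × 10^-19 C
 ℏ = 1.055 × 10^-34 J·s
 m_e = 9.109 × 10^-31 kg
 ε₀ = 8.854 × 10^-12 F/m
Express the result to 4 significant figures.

5.131 × 10^11 V/m

E_au = E_h/(e a₀) = m_e²e⁵/((4πε₀)³ℏ⁴)
E_h = 4.354 × 10^-18 J
a₀ = 5.297 × 10^-11 m
E_h/(e·a₀) = 5.131 × 10^11 V/m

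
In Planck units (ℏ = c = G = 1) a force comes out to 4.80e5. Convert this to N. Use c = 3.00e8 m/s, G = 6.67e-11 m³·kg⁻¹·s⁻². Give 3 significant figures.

One Planck force: F_P = c⁴/G = 1.21e44 N.
4.80e5 × 1.21e44 N = 5.83e49 N

5.83e49 N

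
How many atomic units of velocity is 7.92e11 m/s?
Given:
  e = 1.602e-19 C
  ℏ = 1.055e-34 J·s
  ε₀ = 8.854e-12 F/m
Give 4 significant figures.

atomic unit of velocity: v_au = e²/(4πε₀ℏ) = 2.186e6 m/s.
7.92e11 / 2.186e6 = 3.622e5

3.622e5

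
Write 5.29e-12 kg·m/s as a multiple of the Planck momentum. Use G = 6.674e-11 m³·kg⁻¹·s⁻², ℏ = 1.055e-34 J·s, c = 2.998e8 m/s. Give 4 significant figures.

Planck momentum: p_P = √(ℏc³/G) = 6.527 kg·m/s.
5.29e-12 / 6.527 = 8.105e-13

8.105e-13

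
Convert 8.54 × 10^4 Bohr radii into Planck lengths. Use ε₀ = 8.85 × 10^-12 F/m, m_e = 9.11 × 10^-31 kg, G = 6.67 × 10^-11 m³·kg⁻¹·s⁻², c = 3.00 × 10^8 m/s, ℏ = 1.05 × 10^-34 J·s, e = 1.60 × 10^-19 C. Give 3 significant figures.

2.79 × 10^29

Bohr radius: a₀ = 4πε₀ℏ²/(m_e e²) = 5.26 × 10^-11 m
Planck length: ℓ_P = √(ℏG/c³) = 1.61 × 10^-35 m
8.54 × 10^4 × 5.26 × 10^-11 / 1.61 × 10^-35 = 2.79 × 10^29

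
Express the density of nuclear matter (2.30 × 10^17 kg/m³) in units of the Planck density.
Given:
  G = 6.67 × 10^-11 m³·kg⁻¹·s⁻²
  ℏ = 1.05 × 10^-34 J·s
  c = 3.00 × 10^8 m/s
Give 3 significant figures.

4.42 × 10^-80

Planck density: ρ_P = c⁵/(ℏG²) = 5.20 × 10^96 kg/m³.
2.30 × 10^17 / 5.20 × 10^96 = 4.42 × 10^-80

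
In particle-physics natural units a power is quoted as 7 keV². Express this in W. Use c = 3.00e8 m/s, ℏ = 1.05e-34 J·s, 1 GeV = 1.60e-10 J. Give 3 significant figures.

Power is [E]/[T] = [E]²/ℏ.
1 GeV² → 1/ℏ × (1 GeV in J)² = 2.44e14 W.
Convert the energy scale: 7 keV² = 7.00e-12 GeV².
Result: 7.00e-12 × 2.44e14 = 1.71e3 W.

1.71e3 W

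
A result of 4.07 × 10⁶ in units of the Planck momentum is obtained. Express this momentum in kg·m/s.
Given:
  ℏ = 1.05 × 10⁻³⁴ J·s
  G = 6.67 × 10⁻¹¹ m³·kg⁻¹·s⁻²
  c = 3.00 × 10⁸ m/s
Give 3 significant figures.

One Planck momentum: p_P = √(ℏc³/G) = 6.52 kg·m/s.
4.07 × 10⁶ × 6.52 kg·m/s = 2.65 × 10⁷ kg·m/s

2.65 × 10⁷ kg·m/s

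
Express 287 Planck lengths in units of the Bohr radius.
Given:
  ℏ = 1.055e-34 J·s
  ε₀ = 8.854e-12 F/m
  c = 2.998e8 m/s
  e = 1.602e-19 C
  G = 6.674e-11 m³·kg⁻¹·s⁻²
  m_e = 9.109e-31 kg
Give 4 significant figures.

8.758e-23

Planck length: ℓ_P = √(ℏG/c³) = 1.616e-35 m
Bohr radius: a₀ = 4πε₀ℏ²/(m_e e²) = 5.297e-11 m
287 × 1.616e-35 / 5.297e-11 = 8.758e-23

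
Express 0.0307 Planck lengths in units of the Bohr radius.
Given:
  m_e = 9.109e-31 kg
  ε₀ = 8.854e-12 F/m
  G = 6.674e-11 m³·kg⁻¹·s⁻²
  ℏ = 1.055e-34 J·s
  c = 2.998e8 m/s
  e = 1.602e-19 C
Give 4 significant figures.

Planck length: ℓ_P = √(ℏG/c³) = 1.616e-35 m
Bohr radius: a₀ = 4πε₀ℏ²/(m_e e²) = 5.297e-11 m
0.0307 × 1.616e-35 / 5.297e-11 = 9.368e-27

9.368e-27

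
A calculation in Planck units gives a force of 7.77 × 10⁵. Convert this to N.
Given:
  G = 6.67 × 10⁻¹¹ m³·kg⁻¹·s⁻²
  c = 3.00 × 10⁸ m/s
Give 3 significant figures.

9.44 × 10⁴⁹ N

One Planck force: F_P = c⁴/G = 1.21 × 10⁴⁴ N.
7.77 × 10⁵ × 1.21 × 10⁴⁴ N = 9.44 × 10⁴⁹ N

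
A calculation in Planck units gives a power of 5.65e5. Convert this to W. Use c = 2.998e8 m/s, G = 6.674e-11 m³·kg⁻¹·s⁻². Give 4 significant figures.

2.050e58 W

One Planck power: P_P = c⁵/G = 3.629e52 W.
5.65e5 × 3.629e52 W = 2.050e58 W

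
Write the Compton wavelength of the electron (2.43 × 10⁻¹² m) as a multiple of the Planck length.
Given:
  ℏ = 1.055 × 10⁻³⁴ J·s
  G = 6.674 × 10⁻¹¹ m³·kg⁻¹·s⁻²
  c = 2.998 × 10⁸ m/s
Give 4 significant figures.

Planck length: ℓ_P = √(ℏG/c³) = 1.616 × 10⁻³⁵ m.
2.43 × 10⁻¹² / 1.616 × 10⁻³⁵ = 1.503 × 10²³

1.503 × 10²³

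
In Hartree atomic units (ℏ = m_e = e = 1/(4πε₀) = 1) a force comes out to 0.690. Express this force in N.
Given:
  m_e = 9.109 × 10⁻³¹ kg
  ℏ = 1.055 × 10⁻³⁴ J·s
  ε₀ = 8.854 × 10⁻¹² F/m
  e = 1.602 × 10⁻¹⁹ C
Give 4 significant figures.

5.672 × 10⁻⁸ N

One atomic unit of force: F_au = E_h/a₀ = m_e²e⁶/((4πε₀)³ℏ⁴) = 8.220 × 10⁻⁸ N.
0.690 × 8.220 × 10⁻⁸ N = 5.672 × 10⁻⁸ N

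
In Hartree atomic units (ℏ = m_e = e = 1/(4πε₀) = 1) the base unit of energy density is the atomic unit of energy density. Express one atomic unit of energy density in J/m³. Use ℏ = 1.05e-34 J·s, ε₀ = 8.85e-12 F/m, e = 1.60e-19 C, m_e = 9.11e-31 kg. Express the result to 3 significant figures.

u_au = E_h/a₀³ = m_e⁴e¹⁰/((4πε₀)⁵ℏ⁸)
E_h = 4.38e-18 J
a₀ = 5.26e-11 m
E_h/a₀³ = 3.01e13 J/m³

3.01e13 J/m³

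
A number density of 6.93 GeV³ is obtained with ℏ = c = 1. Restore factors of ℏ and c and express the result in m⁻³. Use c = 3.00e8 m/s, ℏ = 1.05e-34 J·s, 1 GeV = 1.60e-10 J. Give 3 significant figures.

9.08e47 m⁻³

Number density is [L]⁻³ = [E]³/(ℏc)³.
1 GeV³ → 1/(ℏc)³ × (1 GeV in J)³ = 1.31e47 m⁻³.
Result: 6.93 × 1.31e47 = 9.08e47 m⁻³.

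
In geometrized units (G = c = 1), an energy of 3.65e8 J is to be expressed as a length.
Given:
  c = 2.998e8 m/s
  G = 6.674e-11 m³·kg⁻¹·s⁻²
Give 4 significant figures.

Energy → length via G/c⁴.
3.65e8 J × (G/c⁴) = 3.015e-36 m

3.015e-36 m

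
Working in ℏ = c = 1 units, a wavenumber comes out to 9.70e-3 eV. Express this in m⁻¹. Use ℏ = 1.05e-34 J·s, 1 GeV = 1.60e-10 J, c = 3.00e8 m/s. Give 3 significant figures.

Inverse length is [E]/(ℏc).
1 GeV → 1/(ℏc) × (1 GeV in J) = 5.08e15 m⁻¹.
Convert the energy scale: 9.70e-3 eV = 9.70e-12 GeV.
Result: 9.70e-12 × 5.08e15 = 4.93e4 m⁻¹.

4.93e4 m⁻¹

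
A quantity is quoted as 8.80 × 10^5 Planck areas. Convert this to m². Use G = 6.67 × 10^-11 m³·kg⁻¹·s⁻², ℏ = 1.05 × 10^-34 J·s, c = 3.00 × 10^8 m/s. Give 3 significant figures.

One Planck area: A_P = ℏG/c³ = 2.59 × 10^-70 m².
8.80 × 10^5 × 2.59 × 10^-70 m² = 2.28 × 10^-64 m²

2.28 × 10^-64 m²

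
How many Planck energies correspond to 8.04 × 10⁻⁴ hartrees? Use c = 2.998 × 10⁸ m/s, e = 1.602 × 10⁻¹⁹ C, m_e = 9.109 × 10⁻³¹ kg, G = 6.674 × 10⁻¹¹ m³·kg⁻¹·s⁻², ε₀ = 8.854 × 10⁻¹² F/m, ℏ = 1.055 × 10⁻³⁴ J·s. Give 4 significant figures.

1.789 × 10⁻³⁰

hartree: E_h = m_e e⁴/(4πε₀ℏ)² = 4.354 × 10⁻¹⁸ J
Planck energy: E_P = √(ℏc⁵/G) = 1.957 × 10⁹ J
8.04 × 10⁻⁴ × 4.354 × 10⁻¹⁸ / 1.957 × 10⁹ = 1.789 × 10⁻³⁰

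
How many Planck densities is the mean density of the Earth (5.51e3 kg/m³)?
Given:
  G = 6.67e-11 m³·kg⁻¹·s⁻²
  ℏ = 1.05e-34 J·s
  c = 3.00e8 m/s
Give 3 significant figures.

Planck density: ρ_P = c⁵/(ℏG²) = 5.20e96 kg/m³.
5.51e3 / 5.20e96 = 1.06e-93

1.06e-93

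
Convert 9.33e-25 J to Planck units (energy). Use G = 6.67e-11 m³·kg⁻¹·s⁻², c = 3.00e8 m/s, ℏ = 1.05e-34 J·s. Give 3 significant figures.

4.77e-34

Planck energy: E_P = √(ℏc⁵/G) = 1.96e9 J.
9.33e-25 / 1.96e9 = 4.77e-34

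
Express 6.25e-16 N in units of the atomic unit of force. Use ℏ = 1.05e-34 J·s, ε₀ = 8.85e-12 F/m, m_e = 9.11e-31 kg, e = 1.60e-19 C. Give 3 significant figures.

atomic unit of force: F_au = E_h/a₀ = m_e²e⁶/((4πε₀)³ℏ⁴) = 8.33e-8 N.
6.25e-16 / 8.33e-8 = 7.50e-9

7.50e-9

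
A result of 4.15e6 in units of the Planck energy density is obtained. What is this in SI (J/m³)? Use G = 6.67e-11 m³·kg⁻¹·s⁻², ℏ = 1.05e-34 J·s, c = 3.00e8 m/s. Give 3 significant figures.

1.94e120 J/m³

One Planck energy density: u_P = c⁷/(ℏG²) = 4.68e113 J/m³.
4.15e6 × 4.68e113 J/m³ = 1.94e120 J/m³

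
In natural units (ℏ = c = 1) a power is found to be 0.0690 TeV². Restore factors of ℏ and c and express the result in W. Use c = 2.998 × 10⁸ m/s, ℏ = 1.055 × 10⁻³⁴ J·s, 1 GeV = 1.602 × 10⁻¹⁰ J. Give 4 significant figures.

1.679 × 10¹⁹ W

Power is [E]/[T] = [E]²/ℏ.
1 GeV² → 1/ℏ × (1 GeV in J)² = 2.433 × 10¹⁴ W.
Convert the energy scale: 0.0690 TeV² = 6.90 × 10⁴ GeV².
Result: 6.90 × 10⁴ × 2.433 × 10¹⁴ = 1.679 × 10¹⁹ W.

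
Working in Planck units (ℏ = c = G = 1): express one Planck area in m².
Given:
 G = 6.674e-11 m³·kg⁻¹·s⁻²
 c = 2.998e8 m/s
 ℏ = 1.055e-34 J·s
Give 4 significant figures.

2.613e-70 m²

The unique combination of the constants set to 1 with dimensions of area is A_P = ℏG/c³.
  = 7.041e-45 / 2.695e25
  = 2.613e-70 m²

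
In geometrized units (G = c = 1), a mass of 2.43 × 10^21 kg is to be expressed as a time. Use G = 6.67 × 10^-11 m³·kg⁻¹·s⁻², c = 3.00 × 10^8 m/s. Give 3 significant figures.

Mass → time via G/c³.
2.43 × 10^21 kg × (G/c³) = 6.00 × 10^-15 s

6.00 × 10^-15 s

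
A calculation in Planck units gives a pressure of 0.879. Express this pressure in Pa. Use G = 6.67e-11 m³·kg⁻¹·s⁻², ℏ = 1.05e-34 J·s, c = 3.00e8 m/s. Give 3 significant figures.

4.12e113 Pa

One Planck pressure: p_P = c⁷/(ℏG²) = 4.68e113 Pa.
0.879 × 4.68e113 Pa = 4.12e113 Pa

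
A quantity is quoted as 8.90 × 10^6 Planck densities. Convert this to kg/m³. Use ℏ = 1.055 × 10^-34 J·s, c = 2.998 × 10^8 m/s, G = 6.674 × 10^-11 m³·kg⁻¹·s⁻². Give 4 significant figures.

One Planck density: ρ_P = c⁵/(ℏG²) = 5.154 × 10^96 kg/m³.
8.90 × 10^6 × 5.154 × 10^96 kg/m³ = 4.587 × 10^103 kg/m³

4.587 × 10^103 kg/m³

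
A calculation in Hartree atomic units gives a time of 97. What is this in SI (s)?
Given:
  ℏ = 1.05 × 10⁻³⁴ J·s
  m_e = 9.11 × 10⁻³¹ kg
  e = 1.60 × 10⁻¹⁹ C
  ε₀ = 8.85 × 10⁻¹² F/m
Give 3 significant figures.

2.33 × 10⁻¹⁵ s

One atomic unit of time: τ_au = (4πε₀)²ℏ³/(m_e e⁴) = 2.40 × 10⁻¹⁷ s.
97 × 2.40 × 10⁻¹⁷ s = 2.33 × 10⁻¹⁵ s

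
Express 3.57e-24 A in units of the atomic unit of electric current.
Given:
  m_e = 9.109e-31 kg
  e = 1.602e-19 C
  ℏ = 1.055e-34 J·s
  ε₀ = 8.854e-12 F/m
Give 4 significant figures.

atomic unit of electric current: I_au = e E_h/ℏ = m_e e⁵/((4πε₀)²ℏ³) = 6.612e-3 A.
3.57e-24 / 6.612e-3 = 5.399e-22

5.399e-22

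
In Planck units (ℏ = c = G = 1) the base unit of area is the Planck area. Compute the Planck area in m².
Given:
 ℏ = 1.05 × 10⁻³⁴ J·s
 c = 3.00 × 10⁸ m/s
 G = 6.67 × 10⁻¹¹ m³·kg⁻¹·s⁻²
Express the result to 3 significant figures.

2.59 × 10⁻⁷⁰ m²

A_P = ℏG/c³
  = 7.00 × 10⁻⁴⁵ / 2.70 × 10²⁵
  = 2.59 × 10⁻⁷⁰ m²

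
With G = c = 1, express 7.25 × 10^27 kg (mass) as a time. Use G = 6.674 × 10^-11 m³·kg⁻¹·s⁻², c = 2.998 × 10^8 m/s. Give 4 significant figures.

Mass → time via G/c³.
7.25 × 10^27 kg × (G/c³) = 1.796 × 10^-8 s

1.796 × 10^-8 s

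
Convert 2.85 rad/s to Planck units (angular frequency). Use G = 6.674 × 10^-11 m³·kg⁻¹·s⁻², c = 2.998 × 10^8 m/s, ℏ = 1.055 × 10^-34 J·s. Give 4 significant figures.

Planck angular frequency: ω_P = √(c⁵/(ℏG)) = 1.855 × 10^43 rad/s.
2.85 / 1.855 × 10^43 = 1.537 × 10^-43

1.537 × 10^-43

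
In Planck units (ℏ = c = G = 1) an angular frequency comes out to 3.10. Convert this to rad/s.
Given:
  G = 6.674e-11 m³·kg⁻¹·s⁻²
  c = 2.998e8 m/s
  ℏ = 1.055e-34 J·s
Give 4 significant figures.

5.749e43 rad/s

One Planck angular frequency: ω_P = √(c⁵/(ℏG)) = 1.855e43 rad/s.
3.10 × 1.855e43 rad/s = 5.749e43 rad/s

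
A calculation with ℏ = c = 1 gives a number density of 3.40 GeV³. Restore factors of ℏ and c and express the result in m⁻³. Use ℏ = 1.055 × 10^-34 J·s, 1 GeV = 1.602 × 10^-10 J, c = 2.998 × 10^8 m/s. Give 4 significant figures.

Number density is [L]⁻³ = [E]³/(ℏc)³.
1 GeV³ → 1/(ℏc)³ × (1 GeV in J)³ = 1.299 × 10^47 m⁻³.
Result: 3.40 × 1.299 × 10^47 = 4.418 × 10^47 m⁻³.

4.418 × 10^47 m⁻³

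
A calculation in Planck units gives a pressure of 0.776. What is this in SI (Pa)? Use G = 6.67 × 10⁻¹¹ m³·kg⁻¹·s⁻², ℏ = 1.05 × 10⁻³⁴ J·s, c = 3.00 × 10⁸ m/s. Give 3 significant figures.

One Planck pressure: p_P = c⁷/(ℏG²) = 4.68 × 10¹¹³ Pa.
0.776 × 4.68 × 10¹¹³ Pa = 3.63 × 10¹¹³ Pa

3.63 × 10¹¹³ Pa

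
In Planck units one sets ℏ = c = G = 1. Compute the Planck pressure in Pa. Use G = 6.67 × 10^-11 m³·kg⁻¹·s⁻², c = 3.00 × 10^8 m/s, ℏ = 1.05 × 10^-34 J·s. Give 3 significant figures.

p_P = c⁷/(ℏG²)
  = 2.19 × 10^59 / 4.67 × 10^-55
  = 4.68 × 10^113 Pa

4.68 × 10^113 Pa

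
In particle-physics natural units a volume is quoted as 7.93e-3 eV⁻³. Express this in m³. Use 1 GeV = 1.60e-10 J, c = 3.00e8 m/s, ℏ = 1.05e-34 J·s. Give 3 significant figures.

Volume is [L]³ = [E]⁻³·(ℏc)³.
1 GeV⁻³ → (ℏc)³ × (1 GeV in J)⁻³ = 7.63e-48 m³.
Convert the energy scale: 7.93e-3 eV⁻³ = 7.93e24 GeV⁻³.
Result: 7.93e24 × 7.63e-48 = 6.05e-23 m³.

6.05e-23 m³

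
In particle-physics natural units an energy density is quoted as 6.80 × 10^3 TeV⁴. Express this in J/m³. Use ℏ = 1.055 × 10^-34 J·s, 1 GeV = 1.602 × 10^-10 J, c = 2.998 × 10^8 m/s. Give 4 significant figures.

1.415 × 10^53 J/m³

[E]/[L]³ = [E]⁴/(ℏc)³; restore (ℏc)⁻³.
1 GeV⁴ → 1/(ℏc)³ × (1 GeV in J)⁴ = 2.082 × 10^37 J/m³.
Convert the energy scale: 6.80 × 10^3 TeV⁴ = 6.80 × 10^15 GeV⁴.
Result: 6.80 × 10^15 × 2.082 × 10^37 = 1.415 × 10^53 J/m³.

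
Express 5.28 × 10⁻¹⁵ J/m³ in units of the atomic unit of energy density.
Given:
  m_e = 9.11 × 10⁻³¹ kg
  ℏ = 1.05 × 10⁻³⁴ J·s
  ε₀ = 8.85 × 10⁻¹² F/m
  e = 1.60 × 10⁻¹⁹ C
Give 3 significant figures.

atomic unit of energy density: u_au = E_h/a₀³ = m_e⁴e¹⁰/((4πε₀)⁵ℏ⁸) = 3.01 × 10¹³ J/m³.
5.28 × 10⁻¹⁵ / 3.01 × 10¹³ = 1.75 × 10⁻²⁸

1.75 × 10⁻²⁸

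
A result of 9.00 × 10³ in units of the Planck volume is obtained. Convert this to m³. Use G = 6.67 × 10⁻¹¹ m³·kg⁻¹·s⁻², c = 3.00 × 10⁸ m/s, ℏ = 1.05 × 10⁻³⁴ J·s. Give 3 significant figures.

3.76 × 10⁻¹⁰¹ m³

One Planck volume: V_P = (ℏG/c³)^(3/2) = 4.18 × 10⁻¹⁰⁵ m³.
9.00 × 10³ × 4.18 × 10⁻¹⁰⁵ m³ = 3.76 × 10⁻¹⁰¹ m³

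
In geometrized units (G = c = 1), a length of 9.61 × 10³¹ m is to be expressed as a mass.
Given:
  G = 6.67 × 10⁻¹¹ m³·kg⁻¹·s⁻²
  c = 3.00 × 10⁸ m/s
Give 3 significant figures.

1.30 × 10⁵⁹ kg

Length → mass via c²/G.
9.61 × 10³¹ m × (c²/G) = 1.30 × 10⁵⁹ kg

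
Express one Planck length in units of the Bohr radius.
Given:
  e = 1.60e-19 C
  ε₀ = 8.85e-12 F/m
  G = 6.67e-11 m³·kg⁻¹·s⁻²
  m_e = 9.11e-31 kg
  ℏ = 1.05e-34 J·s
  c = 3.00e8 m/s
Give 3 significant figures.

Planck length: ℓ_P = √(ℏG/c³) = 1.61e-35 m
Bohr radius: a₀ = 4πε₀ℏ²/(m_e e²) = 5.26e-11 m
ratio = 1.61e-35 / 5.26e-11 = 3.06e-25

3.06e-25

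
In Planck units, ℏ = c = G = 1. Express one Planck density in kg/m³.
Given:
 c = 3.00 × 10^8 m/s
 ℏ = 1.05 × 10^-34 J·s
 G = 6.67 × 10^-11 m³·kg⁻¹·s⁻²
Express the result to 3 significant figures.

5.20 × 10^96 kg/m³

Dimensional analysis gives ρ_P = c⁵/(ℏG²).
  = 2.43 × 10^42 / 4.67 × 10^-55
  = 5.20 × 10^96 kg/m³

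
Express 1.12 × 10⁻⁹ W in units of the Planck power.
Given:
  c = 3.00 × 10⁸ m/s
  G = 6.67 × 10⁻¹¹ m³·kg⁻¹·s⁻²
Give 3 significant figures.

3.07 × 10⁻⁶²

Planck power: P_P = c⁵/G = 3.64 × 10⁵² W.
1.12 × 10⁻⁹ / 3.64 × 10⁵² = 3.07 × 10⁻⁶²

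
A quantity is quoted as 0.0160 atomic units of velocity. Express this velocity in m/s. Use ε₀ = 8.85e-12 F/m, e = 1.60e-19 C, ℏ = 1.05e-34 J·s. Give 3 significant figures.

3.51e4 m/s

One atomic unit of velocity: v_au = e²/(4πε₀ℏ) = 2.19e6 m/s.
0.0160 × 2.19e6 m/s = 3.51e4 m/s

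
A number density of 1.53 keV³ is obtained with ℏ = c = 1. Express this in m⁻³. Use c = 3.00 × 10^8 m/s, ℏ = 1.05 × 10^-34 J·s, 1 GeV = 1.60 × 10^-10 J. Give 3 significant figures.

Number density is [L]⁻³ = [E]³/(ℏc)³.
1 GeV³ → 1/(ℏc)³ × (1 GeV in J)³ = 1.31 × 10^47 m⁻³.
Convert the energy scale: 1.53 keV³ = 1.53 × 10^-18 GeV³.
Result: 1.53 × 10^-18 × 1.31 × 10^47 = 2.01 × 10^29 m⁻³.

2.01 × 10^29 m⁻³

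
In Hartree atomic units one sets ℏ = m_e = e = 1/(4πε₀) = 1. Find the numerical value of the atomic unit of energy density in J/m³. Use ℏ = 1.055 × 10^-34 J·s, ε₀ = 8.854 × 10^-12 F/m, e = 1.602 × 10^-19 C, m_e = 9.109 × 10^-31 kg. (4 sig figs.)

u_au = E_h/a₀³ = m_e⁴e¹⁰/((4πε₀)⁵ℏ⁸)
E_h = 4.354 × 10^-18 J
a₀ = 5.297 × 10^-11 m
E_h/a₀³ = 2.929 × 10^13 J/m³

2.929 × 10^13 J/m³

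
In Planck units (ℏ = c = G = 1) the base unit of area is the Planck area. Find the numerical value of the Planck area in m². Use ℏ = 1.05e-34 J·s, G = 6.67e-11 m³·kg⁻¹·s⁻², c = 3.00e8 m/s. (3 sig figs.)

2.59e-70 m²

A_P = ℏG/c³
  = 7.00e-45 / 2.70e25
  = 2.59e-70 m²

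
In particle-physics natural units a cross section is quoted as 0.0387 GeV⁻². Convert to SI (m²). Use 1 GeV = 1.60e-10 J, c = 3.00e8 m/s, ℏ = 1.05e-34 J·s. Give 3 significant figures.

1.50e-33 m²

Area is [L]² = [E]⁻²·(ℏc)²; restore (ℏc)².
1 GeV⁻² → (ℏc)² × (1 GeV in J)⁻² = 3.88e-32 m².
Result: 0.0387 × 3.88e-32 = 1.50e-33 m².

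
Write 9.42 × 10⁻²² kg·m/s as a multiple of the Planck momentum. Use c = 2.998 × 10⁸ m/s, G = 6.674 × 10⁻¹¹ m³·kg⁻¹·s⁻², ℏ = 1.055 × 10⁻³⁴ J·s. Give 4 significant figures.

Planck momentum: p_P = √(ℏc³/G) = 6.527 kg·m/s.
9.42 × 10⁻²² / 6.527 = 1.443 × 10⁻²²

1.443 × 10⁻²²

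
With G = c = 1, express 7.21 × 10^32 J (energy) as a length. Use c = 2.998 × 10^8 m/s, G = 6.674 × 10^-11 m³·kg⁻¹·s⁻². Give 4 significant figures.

Energy → length via G/c⁴.
7.21 × 10^32 J × (G/c⁴) = 5.957 × 10^-12 m

5.957 × 10^-12 m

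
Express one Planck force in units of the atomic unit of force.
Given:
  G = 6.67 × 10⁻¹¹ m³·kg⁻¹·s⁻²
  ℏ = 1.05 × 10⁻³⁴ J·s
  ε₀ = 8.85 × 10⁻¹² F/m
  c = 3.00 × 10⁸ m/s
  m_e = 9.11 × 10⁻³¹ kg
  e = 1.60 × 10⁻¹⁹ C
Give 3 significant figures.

Planck force: F_P = c⁴/G = 1.21 × 10⁴⁴ N
atomic unit of force: F_au = E_h/a₀ = m_e²e⁶/((4πε₀)³ℏ⁴) = 8.33 × 10⁻⁸ N
ratio = 1.21 × 10⁴⁴ / 8.33 × 10⁻⁸ = 1.46 × 10⁵¹

1.46 × 10⁵¹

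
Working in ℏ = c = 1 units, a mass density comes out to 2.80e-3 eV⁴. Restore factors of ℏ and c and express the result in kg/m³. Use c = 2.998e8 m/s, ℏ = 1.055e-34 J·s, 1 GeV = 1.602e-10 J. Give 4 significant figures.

6.485e-19 kg/m³

Mass density is [E]/(c²[L]³) = [E]⁴/(ℏ³c⁵).
1 GeV⁴ → 1/(ℏ³c⁵) × (1 GeV in J)⁴ = 2.316e20 kg/m³.
Convert the energy scale: 2.80e-3 eV⁴ = 2.80e-39 GeV⁴.
Result: 2.80e-39 × 2.316e20 = 6.485e-19 kg/m³.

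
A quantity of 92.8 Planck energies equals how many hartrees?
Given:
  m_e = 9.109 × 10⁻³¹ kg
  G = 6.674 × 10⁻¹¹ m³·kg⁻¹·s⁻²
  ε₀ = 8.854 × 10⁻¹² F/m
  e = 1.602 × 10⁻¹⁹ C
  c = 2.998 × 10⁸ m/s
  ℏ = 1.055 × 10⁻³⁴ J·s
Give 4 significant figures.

4.170 × 10²⁸

Planck energy: E_P = √(ℏc⁵/G) = 1.957 × 10⁹ J
hartree: E_h = m_e e⁴/(4πε₀ℏ)² = 4.354 × 10⁻¹⁸ J
92.8 × 1.957 × 10⁹ / 4.354 × 10⁻¹⁸ = 4.170 × 10²⁸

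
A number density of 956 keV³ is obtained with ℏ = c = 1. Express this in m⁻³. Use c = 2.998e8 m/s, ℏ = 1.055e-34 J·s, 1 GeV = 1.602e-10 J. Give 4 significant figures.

1.242e32 m⁻³

Number density is [L]⁻³ = [E]³/(ℏc)³.
1 GeV³ → 1/(ℏc)³ × (1 GeV in J)³ = 1.299e47 m⁻³.
Convert the energy scale: 956 keV³ = 9.56e-16 GeV³.
Result: 9.56e-16 × 1.299e47 = 1.242e32 m⁻³.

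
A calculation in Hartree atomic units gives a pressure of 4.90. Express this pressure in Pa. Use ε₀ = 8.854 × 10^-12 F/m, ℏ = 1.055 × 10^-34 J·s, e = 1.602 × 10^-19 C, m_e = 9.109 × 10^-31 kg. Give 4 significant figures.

1.435 × 10^14 Pa

One atomic unit of pressure: P_au = E_h/a₀³ = m_e⁴e¹⁰/((4πε₀)⁵ℏ⁸) = 2.929 × 10^13 Pa.
4.90 × 2.929 × 10^13 Pa = 1.435 × 10^14 Pa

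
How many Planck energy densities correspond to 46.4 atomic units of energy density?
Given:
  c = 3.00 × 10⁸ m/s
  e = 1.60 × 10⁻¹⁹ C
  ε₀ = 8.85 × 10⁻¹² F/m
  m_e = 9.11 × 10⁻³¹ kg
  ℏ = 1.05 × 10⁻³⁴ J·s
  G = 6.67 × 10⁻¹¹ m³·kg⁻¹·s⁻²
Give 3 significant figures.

2.99 × 10⁻⁹⁹

atomic unit of energy density: u_au = E_h/a₀³ = m_e⁴e¹⁰/((4πε₀)⁵ℏ⁸) = 3.01 × 10¹³ J/m³
Planck energy density: u_P = c⁷/(ℏG²) = 4.68 × 10¹¹³ J/m³
46.4 × 3.01 × 10¹³ / 4.68 × 10¹¹³ = 2.99 × 10⁻⁹⁹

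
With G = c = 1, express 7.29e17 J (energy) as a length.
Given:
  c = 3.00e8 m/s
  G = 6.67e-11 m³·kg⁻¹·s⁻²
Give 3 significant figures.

Energy → length via G/c⁴.
7.29e17 J × (G/c⁴) = 6.00e-27 m

6.00e-27 m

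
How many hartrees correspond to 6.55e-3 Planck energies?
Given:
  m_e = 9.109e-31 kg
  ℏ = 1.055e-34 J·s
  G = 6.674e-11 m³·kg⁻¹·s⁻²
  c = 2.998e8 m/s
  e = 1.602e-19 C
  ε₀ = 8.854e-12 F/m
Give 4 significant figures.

Planck energy: E_P = √(ℏc⁵/G) = 1.957e9 J
hartree: E_h = m_e e⁴/(4πε₀ℏ)² = 4.354e-18 J
6.55e-3 × 1.957e9 / 4.354e-18 = 2.943e24

2.943e24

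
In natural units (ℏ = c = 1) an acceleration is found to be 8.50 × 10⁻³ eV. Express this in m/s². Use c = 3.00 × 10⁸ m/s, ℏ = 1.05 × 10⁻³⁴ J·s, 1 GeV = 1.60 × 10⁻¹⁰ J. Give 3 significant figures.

Acceleration is [L]/[T]² = c·[E]/ℏ.
1 GeV → c/ℏ × (1 GeV in J) = 4.57 × 10³² m/s².
Convert the energy scale: 8.50 × 10⁻³ eV = 8.50 × 10⁻¹² GeV.
Result: 8.50 × 10⁻¹² × 4.57 × 10³² = 3.89 × 10²¹ m/s².

3.89 × 10²¹ m/s²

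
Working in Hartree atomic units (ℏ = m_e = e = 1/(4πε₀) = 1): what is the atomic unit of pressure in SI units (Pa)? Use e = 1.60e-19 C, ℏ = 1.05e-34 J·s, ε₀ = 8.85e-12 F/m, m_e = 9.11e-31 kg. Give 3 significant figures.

3.01e13 Pa

Dimensional analysis gives P_au = E_h/a₀³ = m_e⁴e¹⁰/((4πε₀)⁵ℏ⁸).
E_h = 4.38e-18 J
a₀ = 5.26e-11 m
E_h/a₀³ = 3.01e13 Pa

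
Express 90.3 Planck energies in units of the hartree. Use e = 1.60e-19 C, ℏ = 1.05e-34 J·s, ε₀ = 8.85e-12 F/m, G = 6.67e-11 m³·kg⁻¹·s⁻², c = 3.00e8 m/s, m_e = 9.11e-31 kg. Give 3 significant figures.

4.03e28

Planck energy: E_P = √(ℏc⁵/G) = 1.96e9 J
hartree: E_h = m_e e⁴/(4πε₀ℏ)² = 4.38e-18 J
90.3 × 1.96e9 / 4.38e-18 = 4.03e28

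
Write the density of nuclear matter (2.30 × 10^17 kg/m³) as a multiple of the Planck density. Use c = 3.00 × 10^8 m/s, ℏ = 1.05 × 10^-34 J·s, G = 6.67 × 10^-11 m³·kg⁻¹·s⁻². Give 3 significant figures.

Planck density: ρ_P = c⁵/(ℏG²) = 5.20 × 10^96 kg/m³.
2.30 × 10^17 / 5.20 × 10^96 = 4.42 × 10^-80

4.42 × 10^-80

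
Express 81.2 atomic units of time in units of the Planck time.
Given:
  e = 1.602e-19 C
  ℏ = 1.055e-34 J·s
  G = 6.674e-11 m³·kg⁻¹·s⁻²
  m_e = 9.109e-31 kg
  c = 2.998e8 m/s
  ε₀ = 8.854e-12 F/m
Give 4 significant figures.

3.649e28

atomic unit of time: τ_au = (4πε₀)²ℏ³/(m_e e⁴) = 2.423e-17 s
Planck time: t_P = √(ℏG/c⁵) = 5.392e-44 s
81.2 × 2.423e-17 / 5.392e-44 = 3.649e28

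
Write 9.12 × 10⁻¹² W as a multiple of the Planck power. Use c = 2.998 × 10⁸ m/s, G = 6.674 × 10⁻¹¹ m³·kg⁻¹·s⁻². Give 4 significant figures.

2.513 × 10⁻⁶⁴

Planck power: P_P = c⁵/G = 3.629 × 10⁵² W.
9.12 × 10⁻¹² / 3.629 × 10⁵² = 2.513 × 10⁻⁶⁴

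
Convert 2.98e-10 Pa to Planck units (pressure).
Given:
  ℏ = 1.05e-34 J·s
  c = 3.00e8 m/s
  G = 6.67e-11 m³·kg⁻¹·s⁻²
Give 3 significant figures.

6.37e-124

Planck pressure: p_P = c⁷/(ℏG²) = 4.68e113 Pa.
2.98e-10 / 4.68e113 = 6.37e-124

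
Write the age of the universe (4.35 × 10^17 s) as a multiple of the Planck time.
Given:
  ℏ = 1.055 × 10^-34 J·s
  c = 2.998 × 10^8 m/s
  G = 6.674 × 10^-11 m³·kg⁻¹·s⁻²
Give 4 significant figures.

8.068 × 10^60

Planck time: t_P = √(ℏG/c⁵) = 5.392 × 10^-44 s.
4.35 × 10^17 / 5.392 × 10^-44 = 8.068 × 10^60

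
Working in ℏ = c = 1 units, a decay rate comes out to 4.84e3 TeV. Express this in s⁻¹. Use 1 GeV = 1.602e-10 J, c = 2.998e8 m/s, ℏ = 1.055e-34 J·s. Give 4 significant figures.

A rate is [E]/ℏ; divide by ℏ.
1 GeV → 1/ℏ × (1 GeV in J) = 1.518e24 s⁻¹.
Convert the energy scale: 4.84e3 TeV = 4.84e6 GeV.
Result: 4.84e6 × 1.518e24 = 7.349e30 s⁻¹.

7.349e30 s⁻¹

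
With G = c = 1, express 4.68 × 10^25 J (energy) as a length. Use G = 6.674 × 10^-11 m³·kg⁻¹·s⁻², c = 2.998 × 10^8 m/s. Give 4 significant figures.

3.866 × 10^-19 m

Energy → length via G/c⁴.
4.68 × 10^25 J × (G/c⁴) = 3.866 × 10^-19 m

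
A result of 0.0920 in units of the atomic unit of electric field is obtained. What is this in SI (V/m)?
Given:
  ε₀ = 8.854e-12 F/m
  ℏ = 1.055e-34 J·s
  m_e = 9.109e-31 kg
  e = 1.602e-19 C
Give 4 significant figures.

4.720e10 V/m

One atomic unit of electric field: E_au = E_h/(e a₀) = m_e²e⁵/((4πε₀)³ℏ⁴) = 5.131e11 V/m.
0.0920 × 5.131e11 V/m = 4.720e10 V/m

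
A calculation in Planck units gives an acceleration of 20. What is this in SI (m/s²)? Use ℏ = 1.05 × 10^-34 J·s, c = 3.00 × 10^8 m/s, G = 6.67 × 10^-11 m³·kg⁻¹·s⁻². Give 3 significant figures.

1.12 × 10^53 m/s²

One Planck acceleration: a_P = √(c⁷/(ℏG)) = 5.59 × 10^51 m/s².
20 × 5.59 × 10^51 m/s² = 1.12 × 10^53 m/s²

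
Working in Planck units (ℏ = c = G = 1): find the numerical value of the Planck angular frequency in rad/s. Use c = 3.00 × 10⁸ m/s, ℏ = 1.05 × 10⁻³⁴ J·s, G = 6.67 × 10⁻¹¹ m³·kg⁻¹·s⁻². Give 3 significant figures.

Dimensional analysis gives ω_P = √(c⁵/(ℏG)).
  = √(3.47 × 10⁸⁶)
  = 1.86 × 10⁴³ rad/s

1.86 × 10⁴³ rad/s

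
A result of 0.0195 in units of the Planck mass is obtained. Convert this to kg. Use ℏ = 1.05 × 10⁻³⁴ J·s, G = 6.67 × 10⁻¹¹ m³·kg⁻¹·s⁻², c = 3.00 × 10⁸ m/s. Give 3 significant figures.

4.24 × 10⁻¹⁰ kg

One Planck mass: m_P = √(ℏc/G) = 2.17 × 10⁻⁸ kg.
0.0195 × 2.17 × 10⁻⁸ kg = 4.24 × 10⁻¹⁰ kg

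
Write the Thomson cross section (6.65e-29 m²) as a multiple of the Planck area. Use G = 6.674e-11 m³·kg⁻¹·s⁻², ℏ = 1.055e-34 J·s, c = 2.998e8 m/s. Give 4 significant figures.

2.545e41

Planck area: A_P = ℏG/c³ = 2.613e-70 m².
6.65e-29 / 2.613e-70 = 2.545e41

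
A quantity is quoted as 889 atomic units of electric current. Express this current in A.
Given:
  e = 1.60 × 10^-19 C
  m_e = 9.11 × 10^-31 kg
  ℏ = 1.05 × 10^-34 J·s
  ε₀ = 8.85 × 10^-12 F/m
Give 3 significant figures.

5.93 A

One atomic unit of electric current: I_au = e E_h/ℏ = m_e e⁵/((4πε₀)²ℏ³) = 6.67 × 10^-3 A.
889 × 6.67 × 10^-3 A = 5.93 A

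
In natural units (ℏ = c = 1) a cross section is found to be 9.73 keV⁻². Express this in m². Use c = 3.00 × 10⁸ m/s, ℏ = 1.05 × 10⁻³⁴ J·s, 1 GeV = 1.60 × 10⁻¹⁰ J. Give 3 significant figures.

Area is [L]² = [E]⁻²·(ℏc)²; restore (ℏc)².
1 GeV⁻² → (ℏc)² × (1 GeV in J)⁻² = 3.88 × 10⁻³² m².
Convert the energy scale: 9.73 keV⁻² = 9.73 × 10¹² GeV⁻².
Result: 9.73 × 10¹² × 3.88 × 10⁻³² = 3.77 × 10⁻¹⁹ m².

3.77 × 10⁻¹⁹ m²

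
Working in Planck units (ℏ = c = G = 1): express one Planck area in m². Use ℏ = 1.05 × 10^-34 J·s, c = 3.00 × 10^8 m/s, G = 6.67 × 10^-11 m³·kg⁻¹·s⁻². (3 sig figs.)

From ℏ = c = G = 1 the area scale is A_P = ℏG/c³.
  = 7.00 × 10^-45 / 2.70 × 10^25
  = 2.59 × 10^-70 m²

2.59 × 10^-70 m²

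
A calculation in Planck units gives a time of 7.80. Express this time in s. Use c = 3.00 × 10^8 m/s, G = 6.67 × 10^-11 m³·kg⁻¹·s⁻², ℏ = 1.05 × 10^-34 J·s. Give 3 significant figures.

One Planck time: t_P = √(ℏG/c⁵) = 5.37 × 10^-44 s.
7.80 × 5.37 × 10^-44 s = 4.19 × 10^-43 s

4.19 × 10^-43 s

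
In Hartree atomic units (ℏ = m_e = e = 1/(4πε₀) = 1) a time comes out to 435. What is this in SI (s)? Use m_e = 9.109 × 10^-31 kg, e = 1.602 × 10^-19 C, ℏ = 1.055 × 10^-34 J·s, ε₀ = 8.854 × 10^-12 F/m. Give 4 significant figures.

One atomic unit of time: τ_au = (4πε₀)²ℏ³/(m_e e⁴) = 2.423 × 10^-17 s.
435 × 2.423 × 10^-17 s = 1.054 × 10^-14 s

1.054 × 10^-14 s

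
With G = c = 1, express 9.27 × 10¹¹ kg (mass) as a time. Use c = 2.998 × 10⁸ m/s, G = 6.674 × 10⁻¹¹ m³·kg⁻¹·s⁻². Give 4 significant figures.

Mass → time via G/c³.
9.27 × 10¹¹ kg × (G/c³) = 2.296 × 10⁻²⁴ s

2.296 × 10⁻²⁴ s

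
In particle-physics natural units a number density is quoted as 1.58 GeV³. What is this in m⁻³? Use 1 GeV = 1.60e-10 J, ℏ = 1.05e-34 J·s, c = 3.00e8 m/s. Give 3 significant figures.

Number density is [L]⁻³ = [E]³/(ℏc)³.
1 GeV³ → 1/(ℏc)³ × (1 GeV in J)³ = 1.31e47 m⁻³.
Result: 1.58 × 1.31e47 = 2.07e47 m⁻³.

2.07e47 m⁻³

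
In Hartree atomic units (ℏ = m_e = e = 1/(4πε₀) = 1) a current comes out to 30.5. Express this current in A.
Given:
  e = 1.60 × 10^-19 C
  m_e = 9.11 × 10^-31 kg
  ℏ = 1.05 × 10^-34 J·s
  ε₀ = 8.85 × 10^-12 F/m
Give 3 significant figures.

0.203 A

One atomic unit of electric current: I_au = e E_h/ℏ = m_e e⁵/((4πε₀)²ℏ³) = 6.67 × 10^-3 A.
30.5 × 6.67 × 10^-3 A = 0.203 A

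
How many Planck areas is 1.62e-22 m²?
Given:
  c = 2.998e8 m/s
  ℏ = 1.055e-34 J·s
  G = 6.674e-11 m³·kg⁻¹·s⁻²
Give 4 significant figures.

6.200e47

Planck area: A_P = ℏG/c³ = 2.613e-70 m².
1.62e-22 / 2.613e-70 = 6.200e47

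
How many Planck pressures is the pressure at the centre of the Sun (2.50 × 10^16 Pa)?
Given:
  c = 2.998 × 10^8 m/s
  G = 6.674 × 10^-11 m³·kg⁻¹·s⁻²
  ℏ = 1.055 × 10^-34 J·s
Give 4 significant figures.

5.397 × 10^-98

Planck pressure: p_P = c⁷/(ℏG²) = 4.632 × 10^113 Pa.
2.50 × 10^16 / 4.632 × 10^113 = 5.397 × 10^-98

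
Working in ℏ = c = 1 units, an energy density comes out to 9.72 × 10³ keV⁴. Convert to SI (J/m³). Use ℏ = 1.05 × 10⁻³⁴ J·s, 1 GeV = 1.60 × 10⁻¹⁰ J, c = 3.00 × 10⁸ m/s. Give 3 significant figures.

2.04 × 10¹⁷ J/m³

[E]/[L]³ = [E]⁴/(ℏc)³; restore (ℏc)⁻³.
1 GeV⁴ → 1/(ℏc)³ × (1 GeV in J)⁴ = 2.10 × 10³⁷ J/m³.
Convert the energy scale: 9.72 × 10³ keV⁴ = 9.72 × 10⁻²¹ GeV⁴.
Result: 9.72 × 10⁻²¹ × 2.10 × 10³⁷ = 2.04 × 10¹⁷ J/m³.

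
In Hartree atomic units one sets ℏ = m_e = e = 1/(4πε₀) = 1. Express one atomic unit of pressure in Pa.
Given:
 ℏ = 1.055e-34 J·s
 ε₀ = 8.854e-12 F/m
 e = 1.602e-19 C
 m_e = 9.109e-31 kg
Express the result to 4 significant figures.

2.929e13 Pa

P_au = E_h/a₀³ = m_e⁴e¹⁰/((4πε₀)⁵ℏ⁸)
E_h = 4.354e-18 J
a₀ = 5.297e-11 m
E_h/a₀³ = 2.929e13 Pa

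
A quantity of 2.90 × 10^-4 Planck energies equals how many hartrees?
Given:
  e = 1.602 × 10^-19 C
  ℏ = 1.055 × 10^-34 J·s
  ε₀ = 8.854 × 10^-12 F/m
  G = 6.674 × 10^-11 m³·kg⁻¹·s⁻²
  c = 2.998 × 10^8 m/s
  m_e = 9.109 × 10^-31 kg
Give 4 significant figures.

1.303 × 10^23

Planck energy: E_P = √(ℏc⁵/G) = 1.957 × 10^9 J
hartree: E_h = m_e e⁴/(4πε₀ℏ)² = 4.354 × 10^-18 J
2.90 × 10^-4 × 1.957 × 10^9 / 4.354 × 10^-18 = 1.303 × 10^23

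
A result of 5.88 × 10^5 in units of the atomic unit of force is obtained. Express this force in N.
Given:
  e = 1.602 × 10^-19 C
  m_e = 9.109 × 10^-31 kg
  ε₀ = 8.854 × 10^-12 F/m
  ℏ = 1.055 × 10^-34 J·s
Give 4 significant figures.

One atomic unit of force: F_au = E_h/a₀ = m_e²e⁶/((4πε₀)³ℏ⁴) = 8.220 × 10^-8 N.
5.88 × 10^5 × 8.220 × 10^-8 N = 0.04833 N

0.04833 N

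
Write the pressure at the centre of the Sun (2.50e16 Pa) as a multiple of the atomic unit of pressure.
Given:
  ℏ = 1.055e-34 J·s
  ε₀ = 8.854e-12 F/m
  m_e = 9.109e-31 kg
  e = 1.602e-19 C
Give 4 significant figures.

atomic unit of pressure: P_au = E_h/a₀³ = m_e⁴e¹⁰/((4πε₀)⁵ℏ⁸) = 2.929e13 Pa.
2.50e16 / 2.929e13 = 853.5

853.5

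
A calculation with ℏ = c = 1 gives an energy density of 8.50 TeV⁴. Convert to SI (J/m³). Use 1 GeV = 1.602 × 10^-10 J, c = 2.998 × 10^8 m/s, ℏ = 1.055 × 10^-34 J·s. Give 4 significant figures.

1.769 × 10^50 J/m³

[E]/[L]³ = [E]⁴/(ℏc)³; restore (ℏc)⁻³.
1 GeV⁴ → 1/(ℏc)³ × (1 GeV in J)⁴ = 2.082 × 10^37 J/m³.
Convert the energy scale: 8.50 TeV⁴ = 8.50 × 10^12 GeV⁴.
Result: 8.50 × 10^12 × 2.082 × 10^37 = 1.769 × 10^50 J/m³.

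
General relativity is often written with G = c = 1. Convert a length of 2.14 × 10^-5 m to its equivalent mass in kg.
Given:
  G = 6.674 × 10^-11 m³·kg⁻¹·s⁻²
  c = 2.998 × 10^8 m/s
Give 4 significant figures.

Length → mass via c²/G.
2.14 × 10^-5 m × (c²/G) = 2.882 × 10^22 kg

2.882 × 10^22 kg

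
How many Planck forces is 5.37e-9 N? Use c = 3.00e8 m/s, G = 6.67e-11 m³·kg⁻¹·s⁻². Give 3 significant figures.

4.42e-53

Planck force: F_P = c⁴/G = 1.21e44 N.
5.37e-9 / 1.21e44 = 4.42e-53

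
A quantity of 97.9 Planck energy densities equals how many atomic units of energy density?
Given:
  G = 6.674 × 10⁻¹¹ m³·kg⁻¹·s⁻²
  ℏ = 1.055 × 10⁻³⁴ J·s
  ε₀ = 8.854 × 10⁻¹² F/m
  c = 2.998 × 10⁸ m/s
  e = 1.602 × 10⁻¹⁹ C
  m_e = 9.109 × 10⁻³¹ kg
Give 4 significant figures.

1.548 × 10¹⁰²

Planck energy density: u_P = c⁷/(ℏG²) = 4.632 × 10¹¹³ J/m³
atomic unit of energy density: u_au = E_h/a₀³ = m_e⁴e¹⁰/((4πε₀)⁵ℏ⁸) = 2.929 × 10¹³ J/m³
97.9 × 4.632 × 10¹¹³ / 2.929 × 10¹³ = 1.548 × 10¹⁰²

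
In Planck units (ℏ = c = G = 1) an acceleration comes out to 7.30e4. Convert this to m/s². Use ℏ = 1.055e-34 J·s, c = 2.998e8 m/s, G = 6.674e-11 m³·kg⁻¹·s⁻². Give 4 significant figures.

4.059e56 m/s²

One Planck acceleration: a_P = √(c⁷/(ℏG)) = 5.560e51 m/s².
7.30e4 × 5.560e51 m/s² = 4.059e56 m/s²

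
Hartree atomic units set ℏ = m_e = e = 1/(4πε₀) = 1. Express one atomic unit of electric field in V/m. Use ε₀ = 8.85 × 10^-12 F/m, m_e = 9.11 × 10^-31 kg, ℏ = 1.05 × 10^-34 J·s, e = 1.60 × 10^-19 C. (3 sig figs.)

From ℏ = m_e = e = 1/(4πε₀) = 1 the electric field scale is E_au = E_h/(e a₀) = m_e²e⁵/((4πε₀)³ℏ⁴).
E_h = 4.38 × 10^-18 J
a₀ = 5.26 × 10^-11 m
E_h/(e·a₀) = 5.20 × 10^11 V/m

5.20 × 10^11 V/m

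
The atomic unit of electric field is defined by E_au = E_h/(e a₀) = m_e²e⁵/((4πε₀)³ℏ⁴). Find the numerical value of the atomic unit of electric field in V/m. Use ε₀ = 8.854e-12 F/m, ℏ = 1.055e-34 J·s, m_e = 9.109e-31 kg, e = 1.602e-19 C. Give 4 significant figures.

E_au = E_h/(e a₀) = m_e²e⁵/((4πε₀)³ℏ⁴)
E_h = 4.354e-18 J
a₀ = 5.297e-11 m
E_h/(e·a₀) = 5.131e11 V/m

5.131e11 V/m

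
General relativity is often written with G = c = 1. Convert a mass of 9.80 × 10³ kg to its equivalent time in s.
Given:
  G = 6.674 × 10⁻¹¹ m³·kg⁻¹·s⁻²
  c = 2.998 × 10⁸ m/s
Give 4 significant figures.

2.427 × 10⁻³² s

Mass → time via G/c³.
9.80 × 10³ kg × (G/c³) = 2.427 × 10⁻³² s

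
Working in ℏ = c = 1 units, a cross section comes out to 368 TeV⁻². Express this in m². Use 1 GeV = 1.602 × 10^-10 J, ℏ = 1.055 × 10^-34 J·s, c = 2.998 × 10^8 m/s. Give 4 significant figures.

Area is [L]² = [E]⁻²·(ℏc)²; restore (ℏc)².
1 GeV⁻² → (ℏc)² × (1 GeV in J)⁻² = 3.898 × 10^-32 m².
Convert the energy scale: 368 TeV⁻² = 3.68 × 10^-4 GeV⁻².
Result: 3.68 × 10^-4 × 3.898 × 10^-32 = 1.434 × 10^-35 m².

1.434 × 10^-35 m²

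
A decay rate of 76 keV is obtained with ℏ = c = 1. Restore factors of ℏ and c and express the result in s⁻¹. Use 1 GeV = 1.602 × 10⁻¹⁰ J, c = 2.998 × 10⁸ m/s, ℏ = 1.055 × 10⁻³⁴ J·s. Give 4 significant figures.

1.154 × 10²⁰ s⁻¹

A rate is [E]/ℏ; divide by ℏ.
1 GeV → 1/ℏ × (1 GeV in J) = 1.518 × 10²⁴ s⁻¹.
Convert the energy scale: 76 keV = 7.60 × 10⁻⁵ GeV.
Result: 7.60 × 10⁻⁵ × 1.518 × 10²⁴ = 1.154 × 10²⁰ s⁻¹.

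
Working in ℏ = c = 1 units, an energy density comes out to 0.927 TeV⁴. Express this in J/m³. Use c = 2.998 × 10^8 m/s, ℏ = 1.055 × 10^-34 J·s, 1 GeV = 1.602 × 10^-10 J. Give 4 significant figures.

1.930 × 10^49 J/m³

[E]/[L]³ = [E]⁴/(ℏc)³; restore (ℏc)⁻³.
1 GeV⁴ → 1/(ℏc)³ × (1 GeV in J)⁴ = 2.082 × 10^37 J/m³.
Convert the energy scale: 0.927 TeV⁴ = 9.27 × 10^11 GeV⁴.
Result: 9.27 × 10^11 × 2.082 × 10^37 = 1.930 × 10^49 J/m³.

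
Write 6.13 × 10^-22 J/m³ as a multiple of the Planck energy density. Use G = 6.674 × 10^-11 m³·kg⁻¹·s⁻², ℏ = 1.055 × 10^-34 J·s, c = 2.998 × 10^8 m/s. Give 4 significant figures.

Planck energy density: u_P = c⁷/(ℏG²) = 4.632 × 10^113 J/m³.
6.13 × 10^-22 / 4.632 × 10^113 = 1.323 × 10^-135

1.323 × 10^-135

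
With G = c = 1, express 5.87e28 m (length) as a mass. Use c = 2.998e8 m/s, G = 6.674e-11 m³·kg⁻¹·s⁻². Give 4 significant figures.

7.905e55 kg

Length → mass via c²/G.
5.87e28 m × (c²/G) = 7.905e55 kg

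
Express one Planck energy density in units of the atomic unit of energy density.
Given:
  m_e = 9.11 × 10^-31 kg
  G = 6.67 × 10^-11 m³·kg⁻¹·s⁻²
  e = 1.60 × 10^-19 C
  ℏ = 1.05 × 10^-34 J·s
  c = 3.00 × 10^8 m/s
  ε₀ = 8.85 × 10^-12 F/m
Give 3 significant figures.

1.55 × 10^100

Planck energy density: u_P = c⁷/(ℏG²) = 4.68 × 10^113 J/m³
atomic unit of energy density: u_au = E_h/a₀³ = m_e⁴e¹⁰/((4πε₀)⁵ℏ⁸) = 3.01 × 10^13 J/m³
ratio = 4.68 × 10^113 / 3.01 × 10^13 = 1.55 × 10^100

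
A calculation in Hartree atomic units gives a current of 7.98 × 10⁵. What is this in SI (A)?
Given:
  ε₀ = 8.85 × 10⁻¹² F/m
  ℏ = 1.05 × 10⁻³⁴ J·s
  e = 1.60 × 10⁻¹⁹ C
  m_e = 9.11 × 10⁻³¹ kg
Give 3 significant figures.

One atomic unit of electric current: I_au = e E_h/ℏ = m_e e⁵/((4πε₀)²ℏ³) = 6.67 × 10⁻³ A.
7.98 × 10⁵ × 6.67 × 10⁻³ A = 5.32 × 10³ A

5.32 × 10³ A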